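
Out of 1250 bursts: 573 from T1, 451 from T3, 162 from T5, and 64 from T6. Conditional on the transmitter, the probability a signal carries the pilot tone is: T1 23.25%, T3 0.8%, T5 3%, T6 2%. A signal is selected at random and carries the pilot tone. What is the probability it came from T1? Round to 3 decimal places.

By Bayes' rule, posterior ∝ prior × likelihood:
  T1: 0.4584 × 0.2325 = 0.106578
  T3: 0.3608 × 0.008 = 0.0028864
  T5: 0.1296 × 0.03 = 0.003888
  T6: 0.0512 × 0.02 = 0.001024
Normalizing constant = 0.1143764.
P(T1 | evidence) = 0.106578 / 0.1143764 ≈ 0.932.

0.932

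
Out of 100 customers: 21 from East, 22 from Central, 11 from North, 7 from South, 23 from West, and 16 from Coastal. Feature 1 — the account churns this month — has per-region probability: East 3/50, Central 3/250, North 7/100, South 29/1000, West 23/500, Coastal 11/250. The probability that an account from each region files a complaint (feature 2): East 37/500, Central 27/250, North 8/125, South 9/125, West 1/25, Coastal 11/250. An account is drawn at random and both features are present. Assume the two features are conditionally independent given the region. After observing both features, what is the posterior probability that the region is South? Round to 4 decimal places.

Compute prior × likelihood for every hypothesis:
  East: 0.21 × 0.06 × 0.074 = 0.0009324
  Central: 0.22 × 0.012 × 0.108 = 0.00028512
  North: 0.11 × 0.07 × 0.064 = 0.0004928
  South: 0.07 × 0.029 × 0.072 = 0.00014616
  West: 0.23 × 0.046 × 0.04 = 0.0004232
  Coastal: 0.16 × 0.044 × 0.044 = 0.00030976
Total = 0.00258944.
P(South | evidence) = 0.00014616 / 0.00258944 ≈ 0.0564.

0.0564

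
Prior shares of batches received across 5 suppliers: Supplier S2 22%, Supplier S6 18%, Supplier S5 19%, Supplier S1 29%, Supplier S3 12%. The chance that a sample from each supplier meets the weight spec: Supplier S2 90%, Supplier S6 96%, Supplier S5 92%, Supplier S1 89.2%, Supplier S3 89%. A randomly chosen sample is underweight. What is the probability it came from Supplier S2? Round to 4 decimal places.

Taking complements, P(underweight | each) = Supplier S2 0.1, Supplier S6 0.04, Supplier S5 0.08, Supplier S1 0.108, Supplier S3 0.11.
By Bayes' rule, posterior ∝ prior × likelihood:
  Supplier S2: 0.22 × 0.1 = 0.022
  Supplier S6: 0.18 × 0.04 = 0.0072
  Supplier S5: 0.19 × 0.08 = 0.0152
  Supplier S1: 0.29 × 0.108 = 0.03132
  Supplier S3: 0.12 × 0.11 = 0.0132
Total = 0.08892.
P(Supplier S2 | evidence) = 0.022 / 0.08892 ≈ 0.2474.

0.2474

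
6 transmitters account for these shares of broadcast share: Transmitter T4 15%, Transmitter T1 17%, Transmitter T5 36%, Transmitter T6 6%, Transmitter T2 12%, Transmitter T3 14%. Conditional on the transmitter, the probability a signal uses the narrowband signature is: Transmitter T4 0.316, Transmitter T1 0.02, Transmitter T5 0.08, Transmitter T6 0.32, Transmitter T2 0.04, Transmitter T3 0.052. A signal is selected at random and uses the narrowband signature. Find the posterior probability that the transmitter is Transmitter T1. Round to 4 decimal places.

0.0307

Unnormalized posteriors (prior × likelihood):
  Transmitter T4: 0.15 × 0.316 = 0.0474
  Transmitter T1: 0.17 × 0.02 = 0.0034
  Transmitter T5: 0.36 × 0.08 = 0.0288
  Transmitter T6: 0.06 × 0.32 = 0.0192
  Transmitter T2: 0.12 × 0.04 = 0.0048
  Transmitter T3: 0.14 × 0.052 = 0.00728
Sum = 0.11088.
P(Transmitter T1 | evidence) = 0.0034 / 0.11088 ≈ 0.0307.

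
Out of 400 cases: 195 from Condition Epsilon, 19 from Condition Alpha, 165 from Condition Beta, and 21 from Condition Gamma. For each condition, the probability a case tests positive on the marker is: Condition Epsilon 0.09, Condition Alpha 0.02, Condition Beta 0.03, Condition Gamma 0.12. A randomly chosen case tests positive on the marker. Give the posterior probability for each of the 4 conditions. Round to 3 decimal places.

Unnormalized posteriors (prior × likelihood):
  Condition Epsilon: 0.4875 × 0.09 = 0.043875
  Condition Alpha: 0.0475 × 0.02 = 0.00095
  Condition Beta: 0.4125 × 0.03 = 0.012375
  Condition Gamma: 0.0525 × 0.12 = 0.0063
Normalizing constant = 0.0635.
P(Condition Epsilon | marker-positive) = 0.043875/0.0635 ≈ 0.691
P(Condition Alpha | marker-positive) = 0.00095/0.0635 ≈ 0.015
P(Condition Beta | marker-positive) = 0.012375/0.0635 ≈ 0.195
P(Condition Gamma | marker-positive) = 0.0063/0.0635 ≈ 0.099

Condition Epsilon 0.691, Condition Alpha 0.015, Condition Beta 0.195, Condition Gamma 0.099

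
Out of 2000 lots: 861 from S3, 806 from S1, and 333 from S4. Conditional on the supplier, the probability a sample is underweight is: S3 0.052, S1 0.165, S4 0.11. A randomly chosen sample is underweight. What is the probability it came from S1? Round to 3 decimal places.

0.620

Prior × likelihood for each hypothesis:
  S3: 0.4305 × 0.052 = 0.022386
  S1: 0.403 × 0.165 = 0.066495
  S4: 0.1665 × 0.11 = 0.018315
Normalizing constant = 0.107196.
P(S1 | evidence) = 0.066495 / 0.107196 ≈ 0.620.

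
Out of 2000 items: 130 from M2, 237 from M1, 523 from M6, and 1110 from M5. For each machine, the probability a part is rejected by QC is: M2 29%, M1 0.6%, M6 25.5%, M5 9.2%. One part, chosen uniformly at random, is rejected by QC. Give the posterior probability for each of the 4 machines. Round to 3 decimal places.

M2 0.137, M1 0.005, M6 0.486, M5 0.372

Compute prior × likelihood for every hypothesis:
  M2: 0.065 × 0.29 = 0.01885
  M1: 0.1185 × 0.006 = 0.000711
  M6: 0.2615 × 0.255 = 0.0666825
  M5: 0.555 × 0.092 = 0.05106
Sum = 0.1373035.
P(M2 | rejected) = 0.01885/0.1373035 ≈ 0.137
P(M1 | rejected) = 0.000711/0.1373035 ≈ 0.005
P(M6 | rejected) = 0.0666825/0.1373035 ≈ 0.486
P(M5 | rejected) = 0.05106/0.1373035 ≈ 0.372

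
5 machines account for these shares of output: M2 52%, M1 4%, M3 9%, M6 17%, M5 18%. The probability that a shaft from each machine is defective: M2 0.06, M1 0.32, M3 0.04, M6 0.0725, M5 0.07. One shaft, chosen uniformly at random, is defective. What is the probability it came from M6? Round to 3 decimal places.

By Bayes' rule, posterior ∝ prior × likelihood:
  M2: 0.52 × 0.06 = 0.0312
  M1: 0.04 × 0.32 = 0.0128
  M3: 0.09 × 0.04 = 0.0036
  M6: 0.17 × 0.0725 = 0.012325
  M5: 0.18 × 0.07 = 0.0126
Normalizing constant = 0.072525.
P(M6 | evidence) = 0.012325 / 0.072525 ≈ 0.170.

0.170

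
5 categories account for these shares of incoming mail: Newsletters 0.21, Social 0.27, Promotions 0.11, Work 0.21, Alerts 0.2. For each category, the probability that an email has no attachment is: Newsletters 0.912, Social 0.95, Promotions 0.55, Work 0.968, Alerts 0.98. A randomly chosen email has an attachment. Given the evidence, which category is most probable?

Promotions

Taking complements, P(attachment | each) = Newsletters 0.088, Social 0.05, Promotions 0.45, Work 0.032, Alerts 0.02.
Unnormalized posteriors (prior × likelihood):
  Newsletters: 0.21 × 0.088 = 0.01848
  Social: 0.27 × 0.05 = 0.0135
  Promotions: 0.11 × 0.45 = 0.0495
  Work: 0.21 × 0.032 = 0.00672
  Alerts: 0.2 × 0.02 = 0.004
Sum = 0.0922.
Largest term belongs to Promotions, so Promotions is most probable.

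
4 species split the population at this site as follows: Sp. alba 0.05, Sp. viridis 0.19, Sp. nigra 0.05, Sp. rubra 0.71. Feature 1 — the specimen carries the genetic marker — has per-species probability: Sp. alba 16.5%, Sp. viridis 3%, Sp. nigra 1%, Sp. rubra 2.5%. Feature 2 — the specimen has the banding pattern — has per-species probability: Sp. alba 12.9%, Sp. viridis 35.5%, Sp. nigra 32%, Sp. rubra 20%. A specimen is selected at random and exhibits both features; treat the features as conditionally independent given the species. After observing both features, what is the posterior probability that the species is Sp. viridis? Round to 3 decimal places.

0.298

Prior × likelihood for each hypothesis:
  Sp. alba: 0.05 × 0.165 × 0.129 = 0.00106425
  Sp. viridis: 0.19 × 0.03 × 0.355 = 0.0020235
  Sp. nigra: 0.05 × 0.01 × 0.32 = 0.00016
  Sp. rubra: 0.71 × 0.025 × 0.2 = 0.00355
Sum = 0.00679775.
P(Sp. viridis | evidence) = 0.0020235 / 0.00679775 ≈ 0.298.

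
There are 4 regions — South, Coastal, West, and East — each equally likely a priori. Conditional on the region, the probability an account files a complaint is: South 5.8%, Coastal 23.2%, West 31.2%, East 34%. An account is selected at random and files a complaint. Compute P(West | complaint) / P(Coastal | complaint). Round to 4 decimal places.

1.3448

Since the prior is uniform, the posterior is proportional to the likelihood:
  South: 0.058
  Coastal: 0.232
  West: 0.312
  East: 0.34
Sum = 0.942.
The ratio is 0.312 / 0.232 (the normalizer cancels) = 1.3448.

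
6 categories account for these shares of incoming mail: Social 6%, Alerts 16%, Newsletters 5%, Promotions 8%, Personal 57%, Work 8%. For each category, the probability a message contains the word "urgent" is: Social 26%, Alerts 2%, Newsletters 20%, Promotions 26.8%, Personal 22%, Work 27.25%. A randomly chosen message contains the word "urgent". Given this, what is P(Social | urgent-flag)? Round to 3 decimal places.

0.079

Unnormalized posteriors (prior × likelihood):
  Social: 0.06 × 0.26 = 0.0156
  Alerts: 0.16 × 0.02 = 0.0032
  Newsletters: 0.05 × 0.2 = 0.01
  Promotions: 0.08 × 0.268 = 0.02144
  Personal: 0.57 × 0.22 = 0.1254
  Work: 0.08 × 0.2725 = 0.0218
Total = 0.19744.
P(Social | evidence) = 0.0156 / 0.19744 ≈ 0.079.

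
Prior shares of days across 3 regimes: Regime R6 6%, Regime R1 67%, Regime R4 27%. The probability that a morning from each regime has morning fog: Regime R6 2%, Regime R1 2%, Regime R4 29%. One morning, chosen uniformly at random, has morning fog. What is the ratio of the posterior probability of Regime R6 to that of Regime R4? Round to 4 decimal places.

0.0153

Prior × likelihood for each hypothesis:
  Regime R6: 0.06 × 0.02 = 0.0012
  Regime R1: 0.67 × 0.02 = 0.0134
  Regime R4: 0.27 × 0.29 = 0.0783
Total = 0.0929.
The ratio is 0.0012 / 0.0783 (the normalizer cancels) = 0.0153.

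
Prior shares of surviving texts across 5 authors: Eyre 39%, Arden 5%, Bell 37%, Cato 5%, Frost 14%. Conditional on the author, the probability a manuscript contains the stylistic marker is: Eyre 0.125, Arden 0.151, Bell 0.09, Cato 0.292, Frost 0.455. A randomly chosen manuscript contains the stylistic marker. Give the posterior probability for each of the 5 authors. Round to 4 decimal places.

Eyre 0.2904, Arden 0.0450, Bell 0.1983, Cato 0.0870, Frost 0.3794

Unnormalized posteriors (prior × likelihood):
  Eyre: 0.39 × 0.125 = 0.04875
  Arden: 0.05 × 0.151 = 0.00755
  Bell: 0.37 × 0.09 = 0.0333
  Cato: 0.05 × 0.292 = 0.0146
  Frost: 0.14 × 0.455 = 0.0637
Sum = 0.1679.
P(Eyre | marker) = 0.04875/0.1679 ≈ 0.2904
P(Arden | marker) = 0.00755/0.1679 ≈ 0.0450
P(Bell | marker) = 0.0333/0.1679 ≈ 0.1983
P(Cato | marker) = 0.0146/0.1679 ≈ 0.0870
P(Frost | marker) = 0.0637/0.1679 ≈ 0.3794
(Check: 0.2904+0.0450+0.1983+0.0870+0.3794 = 1.0001.)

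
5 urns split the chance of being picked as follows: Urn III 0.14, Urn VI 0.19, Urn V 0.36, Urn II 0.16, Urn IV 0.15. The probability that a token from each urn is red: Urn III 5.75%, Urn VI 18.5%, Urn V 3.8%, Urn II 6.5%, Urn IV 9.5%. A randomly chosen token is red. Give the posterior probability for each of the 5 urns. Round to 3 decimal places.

Compute prior × likelihood for every hypothesis:
  Urn III: 0.14 × 0.0575 = 0.00805
  Urn VI: 0.19 × 0.185 = 0.03515
  Urn V: 0.36 × 0.038 = 0.01368
  Urn II: 0.16 × 0.065 = 0.0104
  Urn IV: 0.15 × 0.095 = 0.01425
Sum = 0.08153.
P(Urn III | red) = 0.00805/0.08153 ≈ 0.099
P(Urn VI | red) = 0.03515/0.08153 ≈ 0.431
P(Urn V | red) = 0.01368/0.08153 ≈ 0.168
P(Urn II | red) = 0.0104/0.08153 ≈ 0.128
P(Urn IV | red) = 0.01425/0.08153 ≈ 0.175

Urn III 0.099, Urn VI 0.431, Urn V 0.168, Urn II 0.128, Urn IV 0.175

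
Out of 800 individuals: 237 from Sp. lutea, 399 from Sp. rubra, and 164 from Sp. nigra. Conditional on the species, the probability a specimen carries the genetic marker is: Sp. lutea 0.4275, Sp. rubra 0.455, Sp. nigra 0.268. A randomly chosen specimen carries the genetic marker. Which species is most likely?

Sp. rubra

Unnormalized posteriors (prior × likelihood):
  Sp. lutea: 0.29625 × 0.4275 = 0.126646875
  Sp. rubra: 0.49875 × 0.455 = 0.22693125
  Sp. nigra: 0.205 × 0.268 = 0.05494
Total = 0.408518125.
Largest term belongs to Sp. rubra, so Sp. rubra is most probable.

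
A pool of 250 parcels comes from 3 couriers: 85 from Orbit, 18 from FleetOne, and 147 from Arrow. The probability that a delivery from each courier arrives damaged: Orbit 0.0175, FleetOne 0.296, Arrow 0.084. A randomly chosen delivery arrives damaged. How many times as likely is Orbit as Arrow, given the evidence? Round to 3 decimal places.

0.120

By Bayes' rule, posterior ∝ prior × likelihood:
  Orbit: 0.34 × 0.0175 = 0.00595
  FleetOne: 0.072 × 0.296 = 0.021312
  Arrow: 0.588 × 0.084 = 0.049392
Normalizing constant = 0.076654.
The ratio is 0.00595 / 0.049392 (the normalizer cancels) = 0.120.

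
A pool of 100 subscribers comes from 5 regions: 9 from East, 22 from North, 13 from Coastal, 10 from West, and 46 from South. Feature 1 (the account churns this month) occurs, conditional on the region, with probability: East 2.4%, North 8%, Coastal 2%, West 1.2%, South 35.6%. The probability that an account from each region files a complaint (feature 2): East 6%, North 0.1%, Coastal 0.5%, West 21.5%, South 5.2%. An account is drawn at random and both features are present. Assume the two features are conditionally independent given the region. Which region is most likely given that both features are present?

By Bayes' rule, posterior ∝ prior × likelihood:
  East: 0.09 × 0.024 × 0.06 = 0.0001296
  North: 0.22 × 0.08 × 0.001 = 0.0000176
  Coastal: 0.13 × 0.02 × 0.005 = 0.000013
  West: 0.1 × 0.012 × 0.215 = 0.000258
  South: 0.46 × 0.356 × 0.052 = 0.00851552
Normalizing constant = 0.00893372.
Largest term belongs to South, so South is most probable.

South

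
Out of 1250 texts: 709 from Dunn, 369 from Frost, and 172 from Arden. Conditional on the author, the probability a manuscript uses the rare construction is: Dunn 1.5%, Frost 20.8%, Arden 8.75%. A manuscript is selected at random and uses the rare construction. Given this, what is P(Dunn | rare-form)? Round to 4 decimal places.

Compute prior × likelihood for every hypothesis:
  Dunn: 0.5672 × 0.015 = 0.008508
  Frost: 0.2952 × 0.208 = 0.0614016
  Arden: 0.1376 × 0.0875 = 0.01204
Sum = 0.0819496.
P(Dunn | evidence) = 0.008508 / 0.0819496 ≈ 0.1038.

0.1038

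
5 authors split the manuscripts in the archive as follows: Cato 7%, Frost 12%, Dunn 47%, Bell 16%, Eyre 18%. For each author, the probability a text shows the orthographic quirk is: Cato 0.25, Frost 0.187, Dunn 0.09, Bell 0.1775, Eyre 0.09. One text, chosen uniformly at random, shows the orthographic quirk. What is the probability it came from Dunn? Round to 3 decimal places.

By Bayes' rule, posterior ∝ prior × likelihood:
  Cato: 0.07 × 0.25 = 0.0175
  Frost: 0.12 × 0.187 = 0.02244
  Dunn: 0.47 × 0.09 = 0.0423
  Bell: 0.16 × 0.1775 = 0.0284
  Eyre: 0.18 × 0.09 = 0.0162
Sum = 0.12684.
P(Dunn | evidence) = 0.0423 / 0.12684 ≈ 0.333.

0.333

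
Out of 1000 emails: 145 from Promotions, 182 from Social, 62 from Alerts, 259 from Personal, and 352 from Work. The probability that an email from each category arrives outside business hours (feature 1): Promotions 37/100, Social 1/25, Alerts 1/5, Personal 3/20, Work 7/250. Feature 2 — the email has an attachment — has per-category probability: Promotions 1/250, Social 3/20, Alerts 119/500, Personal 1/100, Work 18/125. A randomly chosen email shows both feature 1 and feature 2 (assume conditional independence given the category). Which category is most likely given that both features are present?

Alerts

By Bayes' rule, posterior ∝ prior × likelihood:
  Promotions: 0.145 × 0.37 × 0.004 = 0.0002146
  Social: 0.182 × 0.04 × 0.15 = 0.001092
  Alerts: 0.062 × 0.2 × 0.238 = 0.0029512
  Personal: 0.259 × 0.15 × 0.01 = 0.0003885
  Work: 0.352 × 0.028 × 0.144 = 0.001419264
Sum = 0.006065564.
Largest term belongs to Alerts, so Alerts is most probable.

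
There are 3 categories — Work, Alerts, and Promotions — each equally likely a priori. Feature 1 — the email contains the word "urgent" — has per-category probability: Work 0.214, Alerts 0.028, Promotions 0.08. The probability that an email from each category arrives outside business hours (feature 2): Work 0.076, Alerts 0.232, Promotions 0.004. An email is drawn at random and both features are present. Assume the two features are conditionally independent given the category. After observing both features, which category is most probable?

Since the prior is uniform, the posterior is proportional to the likelihood:
  Work: 0.214 × 0.076 = 0.016264
  Alerts: 0.028 × 0.232 = 0.006496
  Promotions: 0.08 × 0.004 = 0.00032
Total = 0.02308.
Largest term belongs to Work, so Work is most probable.

Work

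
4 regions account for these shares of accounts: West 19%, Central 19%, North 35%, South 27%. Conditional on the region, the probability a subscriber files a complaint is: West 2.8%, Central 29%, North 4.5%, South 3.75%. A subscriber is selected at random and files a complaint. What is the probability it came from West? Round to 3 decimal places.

Compute prior × likelihood for every hypothesis:
  West: 0.19 × 0.028 = 0.00532
  Central: 0.19 × 0.29 = 0.0551
  North: 0.35 × 0.045 = 0.01575
  South: 0.27 × 0.0375 = 0.010125
Sum = 0.086295.
P(West | evidence) = 0.00532 / 0.086295 ≈ 0.062.

0.062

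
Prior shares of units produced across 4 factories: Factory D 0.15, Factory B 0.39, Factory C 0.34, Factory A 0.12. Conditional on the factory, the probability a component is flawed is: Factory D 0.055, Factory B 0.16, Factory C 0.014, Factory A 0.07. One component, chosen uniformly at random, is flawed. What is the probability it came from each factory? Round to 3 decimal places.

Factory D 0.098, Factory B 0.745, Factory C 0.057, Factory A 0.100

Compute prior × likelihood for every hypothesis:
  Factory D: 0.15 × 0.055 = 0.00825
  Factory B: 0.39 × 0.16 = 0.0624
  Factory C: 0.34 × 0.014 = 0.00476
  Factory A: 0.12 × 0.07 = 0.0084
Sum = 0.08381.
P(Factory D | flawed) = 0.00825/0.08381 ≈ 0.098
P(Factory B | flawed) = 0.0624/0.08381 ≈ 0.745
P(Factory C | flawed) = 0.00476/0.08381 ≈ 0.057
P(Factory A | flawed) = 0.0084/0.08381 ≈ 0.100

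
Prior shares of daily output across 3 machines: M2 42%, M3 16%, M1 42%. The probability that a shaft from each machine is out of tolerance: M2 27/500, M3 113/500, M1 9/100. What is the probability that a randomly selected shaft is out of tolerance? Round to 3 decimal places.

0.097

Prior × likelihood for each hypothesis:
  M2: 0.42 × 0.054 = 0.02268
  M3: 0.16 × 0.226 = 0.03616
  M1: 0.42 × 0.09 = 0.0378
P(oversize) = 0.02268 + 0.03616 + 0.0378 = 0.09664 → 0.097.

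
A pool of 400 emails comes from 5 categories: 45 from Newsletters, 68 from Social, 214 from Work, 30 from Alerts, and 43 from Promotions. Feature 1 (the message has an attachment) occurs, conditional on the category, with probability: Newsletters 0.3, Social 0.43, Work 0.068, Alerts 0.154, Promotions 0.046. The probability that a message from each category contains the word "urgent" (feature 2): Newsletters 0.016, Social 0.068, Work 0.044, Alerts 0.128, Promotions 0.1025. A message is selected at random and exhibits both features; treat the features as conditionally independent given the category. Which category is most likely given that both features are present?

Unnormalized posteriors (prior × likelihood):
  Newsletters: 0.1125 × 0.3 × 0.016 = 0.00054
  Social: 0.17 × 0.43 × 0.068 = 0.0049708
  Work: 0.535 × 0.068 × 0.044 = 0.00160072
  Alerts: 0.075 × 0.154 × 0.128 = 0.0014784
  Promotions: 0.1075 × 0.046 × 0.1025 = 0.0005068625
Total = 0.0090967825.
Largest term belongs to Social, so Social is most probable.

Social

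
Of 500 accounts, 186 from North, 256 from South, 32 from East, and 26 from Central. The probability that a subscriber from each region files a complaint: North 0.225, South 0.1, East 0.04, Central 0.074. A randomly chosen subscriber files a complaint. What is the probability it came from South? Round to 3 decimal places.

Unnormalized posteriors (prior × likelihood):
  North: 0.372 × 0.225 = 0.0837
  South: 0.512 × 0.1 = 0.0512
  East: 0.064 × 0.04 = 0.00256
  Central: 0.052 × 0.074 = 0.003848
Normalizing constant = 0.141308.
P(South | evidence) = 0.0512 / 0.141308 ≈ 0.362.

0.362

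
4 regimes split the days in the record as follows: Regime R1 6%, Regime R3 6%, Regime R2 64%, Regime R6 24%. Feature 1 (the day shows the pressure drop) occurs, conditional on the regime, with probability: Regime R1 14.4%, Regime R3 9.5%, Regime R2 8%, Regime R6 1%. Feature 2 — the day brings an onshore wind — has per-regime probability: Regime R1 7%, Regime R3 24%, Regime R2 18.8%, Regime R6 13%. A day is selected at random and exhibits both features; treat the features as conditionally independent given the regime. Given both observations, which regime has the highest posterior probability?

Regime R2

Compute prior × likelihood for every hypothesis:
  Regime R1: 0.06 × 0.144 × 0.07 = 0.0006048
  Regime R3: 0.06 × 0.095 × 0.24 = 0.001368
  Regime R2: 0.64 × 0.08 × 0.188 = 0.0096256
  Regime R6: 0.24 × 0.01 × 0.13 = 0.000312
Sum = 0.0119104.
Largest term belongs to Regime R2, so Regime R2 is most probable.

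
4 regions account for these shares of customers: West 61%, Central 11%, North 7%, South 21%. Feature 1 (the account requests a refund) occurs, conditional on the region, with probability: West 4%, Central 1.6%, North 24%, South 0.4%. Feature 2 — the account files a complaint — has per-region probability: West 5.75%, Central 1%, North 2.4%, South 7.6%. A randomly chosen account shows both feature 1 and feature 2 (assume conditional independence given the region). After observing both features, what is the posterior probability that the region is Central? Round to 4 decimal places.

By Bayes' rule, posterior ∝ prior × likelihood:
  West: 0.61 × 0.04 × 0.0575 = 0.001403
  Central: 0.11 × 0.016 × 0.01 = 0.0000176
  North: 0.07 × 0.24 × 0.024 = 0.0004032
  South: 0.21 × 0.004 × 0.076 = 0.00006384
Sum = 0.00188764.
P(Central | evidence) = 0.0000176 / 0.00188764 ≈ 0.0093.

0.0093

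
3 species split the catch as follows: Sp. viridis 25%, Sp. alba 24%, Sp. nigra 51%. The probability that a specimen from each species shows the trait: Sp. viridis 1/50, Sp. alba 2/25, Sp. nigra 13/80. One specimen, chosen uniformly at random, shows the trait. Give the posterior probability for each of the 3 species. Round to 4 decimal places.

Sp. viridis 0.0467, Sp. alba 0.1793, Sp. nigra 0.7740

Compute prior × likelihood for every hypothesis:
  Sp. viridis: 0.25 × 0.02 = 0.005
  Sp. alba: 0.24 × 0.08 = 0.0192
  Sp. nigra: 0.51 × 0.1625 = 0.082875
Total = 0.107075.
P(Sp. viridis | trait) = 0.005/0.107075 ≈ 0.0467
P(Sp. alba | trait) = 0.0192/0.107075 ≈ 0.1793
P(Sp. nigra | trait) = 0.082875/0.107075 ≈ 0.7740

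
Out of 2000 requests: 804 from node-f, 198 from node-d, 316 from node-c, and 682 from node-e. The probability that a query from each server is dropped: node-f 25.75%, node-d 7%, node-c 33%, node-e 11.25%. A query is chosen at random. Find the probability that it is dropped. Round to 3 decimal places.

0.201

By Bayes' rule, posterior ∝ prior × likelihood:
  node-f: 0.402 × 0.2575 = 0.103515
  node-d: 0.099 × 0.07 = 0.00693
  node-c: 0.158 × 0.33 = 0.05214
  node-e: 0.341 × 0.1125 = 0.0383625
P(dropped) = 0.103515 + 0.00693 + 0.05214 + 0.0383625 = 0.2009475 → 0.201.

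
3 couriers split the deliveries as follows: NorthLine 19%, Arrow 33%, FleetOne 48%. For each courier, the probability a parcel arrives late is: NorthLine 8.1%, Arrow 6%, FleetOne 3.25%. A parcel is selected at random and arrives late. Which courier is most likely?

Arrow

Unnormalized posteriors (prior × likelihood):
  NorthLine: 0.19 × 0.081 = 0.01539
  Arrow: 0.33 × 0.06 = 0.0198
  FleetOne: 0.48 × 0.0325 = 0.0156
Total = 0.05079.
Largest term belongs to Arrow, so Arrow is most probable.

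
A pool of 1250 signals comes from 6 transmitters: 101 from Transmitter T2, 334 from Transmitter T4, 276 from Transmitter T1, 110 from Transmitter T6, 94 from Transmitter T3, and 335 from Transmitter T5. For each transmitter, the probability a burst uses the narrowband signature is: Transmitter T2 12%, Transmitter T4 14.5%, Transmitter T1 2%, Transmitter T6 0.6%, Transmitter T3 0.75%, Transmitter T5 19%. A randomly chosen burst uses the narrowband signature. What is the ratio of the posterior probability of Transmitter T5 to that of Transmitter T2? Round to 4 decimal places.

5.2517

Compute prior × likelihood for every hypothesis:
  Transmitter T2: 0.0808 × 0.12 = 0.009696
  Transmitter T4: 0.2672 × 0.145 = 0.038744
  Transmitter T1: 0.2208 × 0.02 = 0.004416
  Transmitter T6: 0.088 × 0.006 = 0.000528
  Transmitter T3: 0.0752 × 0.0075 = 0.000564
  Transmitter T5: 0.268 × 0.19 = 0.05092
Normalizing constant = 0.104868.
The ratio is 0.05092 / 0.009696 (the normalizer cancels) = 5.2517.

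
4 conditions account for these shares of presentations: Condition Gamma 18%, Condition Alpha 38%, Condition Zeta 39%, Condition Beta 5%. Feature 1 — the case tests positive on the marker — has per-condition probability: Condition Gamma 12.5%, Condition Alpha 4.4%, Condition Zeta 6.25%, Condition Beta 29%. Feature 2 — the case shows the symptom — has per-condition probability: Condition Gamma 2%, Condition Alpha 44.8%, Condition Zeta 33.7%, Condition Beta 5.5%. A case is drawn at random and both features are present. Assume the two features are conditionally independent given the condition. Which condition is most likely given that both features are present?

By Bayes' rule, posterior ∝ prior × likelihood:
  Condition Gamma: 0.18 × 0.125 × 0.02 = 0.00045
  Condition Alpha: 0.38 × 0.044 × 0.448 = 0.00749056
  Condition Zeta: 0.39 × 0.0625 × 0.337 = 0.008214375
  Condition Beta: 0.05 × 0.29 × 0.055 = 0.0007975
Normalizing constant = 0.016952435.
Largest term belongs to Condition Zeta, so Condition Zeta is most probable.

Condition Zeta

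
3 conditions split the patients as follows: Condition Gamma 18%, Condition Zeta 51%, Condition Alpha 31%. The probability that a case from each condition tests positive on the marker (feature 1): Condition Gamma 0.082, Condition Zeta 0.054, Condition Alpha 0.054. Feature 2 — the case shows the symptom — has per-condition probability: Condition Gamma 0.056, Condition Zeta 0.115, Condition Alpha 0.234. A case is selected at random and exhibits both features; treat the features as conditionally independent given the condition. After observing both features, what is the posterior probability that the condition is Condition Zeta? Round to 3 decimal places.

0.400

Prior × likelihood for each hypothesis:
  Condition Gamma: 0.18 × 0.082 × 0.056 = 0.00082656
  Condition Zeta: 0.51 × 0.054 × 0.115 = 0.0031671
  Condition Alpha: 0.31 × 0.054 × 0.234 = 0.00391716
Total = 0.00791082.
P(Condition Zeta | evidence) = 0.0031671 / 0.00791082 ≈ 0.400.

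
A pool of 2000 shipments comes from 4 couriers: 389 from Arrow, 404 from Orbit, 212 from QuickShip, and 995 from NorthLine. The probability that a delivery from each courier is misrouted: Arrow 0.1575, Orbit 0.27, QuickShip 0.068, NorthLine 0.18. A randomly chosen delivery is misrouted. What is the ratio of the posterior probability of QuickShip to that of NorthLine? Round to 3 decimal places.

Prior × likelihood for each hypothesis:
  Arrow: 0.1945 × 0.1575 = 0.03063375
  Orbit: 0.202 × 0.27 = 0.05454
  QuickShip: 0.106 × 0.068 = 0.007208
  NorthLine: 0.4975 × 0.18 = 0.08955
Total = 0.18193175.
The ratio is 0.007208 / 0.08955 (the normalizer cancels) = 0.080.

0.080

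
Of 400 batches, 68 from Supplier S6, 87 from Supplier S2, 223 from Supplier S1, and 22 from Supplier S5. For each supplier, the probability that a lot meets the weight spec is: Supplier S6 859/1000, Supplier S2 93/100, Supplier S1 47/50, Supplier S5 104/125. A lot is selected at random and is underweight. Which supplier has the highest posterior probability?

Taking complements, P(underweight | each) = Supplier S6 0.141, Supplier S2 0.07, Supplier S1 0.06, Supplier S5 0.168.
Prior × likelihood for each hypothesis:
  Supplier S6: 0.17 × 0.141 = 0.02397
  Supplier S2: 0.2175 × 0.07 = 0.015225
  Supplier S1: 0.5575 × 0.06 = 0.03345
  Supplier S5: 0.055 × 0.168 = 0.00924
Sum = 0.081885.
Largest term belongs to Supplier S1, so Supplier S1 is most probable.

Supplier S1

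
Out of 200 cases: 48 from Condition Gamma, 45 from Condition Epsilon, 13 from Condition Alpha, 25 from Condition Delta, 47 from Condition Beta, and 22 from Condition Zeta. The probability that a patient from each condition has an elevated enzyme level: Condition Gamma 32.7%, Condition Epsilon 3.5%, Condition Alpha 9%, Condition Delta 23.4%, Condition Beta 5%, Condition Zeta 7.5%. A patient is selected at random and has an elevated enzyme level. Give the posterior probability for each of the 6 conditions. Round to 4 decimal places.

By Bayes' rule, posterior ∝ prior × likelihood:
  Condition Gamma: 0.24 × 0.327 = 0.07848
  Condition Epsilon: 0.225 × 0.035 = 0.007875
  Condition Alpha: 0.065 × 0.09 = 0.00585
  Condition Delta: 0.125 × 0.234 = 0.02925
  Condition Beta: 0.235 × 0.05 = 0.01175
  Condition Zeta: 0.11 × 0.075 = 0.00825
Normalizing constant = 0.141455.
P(Condition Gamma | elevated) = 0.07848/0.141455 ≈ 0.5548
P(Condition Epsilon | elevated) = 0.007875/0.141455 ≈ 0.0557
P(Condition Alpha | elevated) = 0.00585/0.141455 ≈ 0.0414
P(Condition Delta | elevated) = 0.02925/0.141455 ≈ 0.2068
P(Condition Beta | elevated) = 0.01175/0.141455 ≈ 0.0831
P(Condition Zeta | elevated) = 0.00825/0.141455 ≈ 0.0583

Condition Gamma 0.5548, Condition Epsilon 0.0557, Condition Alpha 0.0414, Condition Delta 0.2068, Condition Beta 0.0831, Condition Zeta 0.0583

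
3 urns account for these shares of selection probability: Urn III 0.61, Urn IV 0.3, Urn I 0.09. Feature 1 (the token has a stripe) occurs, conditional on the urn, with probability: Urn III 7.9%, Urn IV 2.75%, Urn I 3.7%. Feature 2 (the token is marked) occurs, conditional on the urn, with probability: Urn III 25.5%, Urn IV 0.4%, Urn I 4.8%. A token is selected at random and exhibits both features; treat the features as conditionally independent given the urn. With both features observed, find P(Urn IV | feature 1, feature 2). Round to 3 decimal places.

0.003

Prior × likelihood for each hypothesis:
  Urn III: 0.61 × 0.079 × 0.255 = 0.01228845
  Urn IV: 0.3 × 0.0275 × 0.004 = 0.000033
  Urn I: 0.09 × 0.037 × 0.048 = 0.00015984
Sum = 0.01248129.
P(Urn IV | evidence) = 0.000033 / 0.01248129 ≈ 0.003.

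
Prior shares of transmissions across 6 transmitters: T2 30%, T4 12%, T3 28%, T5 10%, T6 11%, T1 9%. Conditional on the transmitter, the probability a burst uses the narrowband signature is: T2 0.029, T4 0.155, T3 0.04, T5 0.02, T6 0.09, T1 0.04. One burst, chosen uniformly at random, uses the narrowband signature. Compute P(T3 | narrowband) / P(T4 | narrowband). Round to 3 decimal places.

0.602

Compute prior × likelihood for every hypothesis:
  T2: 0.3 × 0.029 = 0.0087
  T4: 0.12 × 0.155 = 0.0186
  T3: 0.28 × 0.04 = 0.0112
  T5: 0.1 × 0.02 = 0.002
  T6: 0.11 × 0.09 = 0.0099
  T1: 0.09 × 0.04 = 0.0036
Total = 0.054.
The ratio is 0.0112 / 0.0186 (the normalizer cancels) = 0.602.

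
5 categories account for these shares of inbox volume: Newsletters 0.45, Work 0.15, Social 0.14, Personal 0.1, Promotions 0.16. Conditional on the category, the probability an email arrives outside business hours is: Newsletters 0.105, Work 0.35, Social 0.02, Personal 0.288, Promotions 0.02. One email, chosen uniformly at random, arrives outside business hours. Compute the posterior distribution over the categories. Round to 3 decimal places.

Prior × likelihood for each hypothesis:
  Newsletters: 0.45 × 0.105 = 0.04725
  Work: 0.15 × 0.35 = 0.0525
  Social: 0.14 × 0.02 = 0.0028
  Personal: 0.1 × 0.288 = 0.0288
  Promotions: 0.16 × 0.02 = 0.0032
Normalizing constant = 0.13455.
P(Newsletters | off-hours) = 0.04725/0.13455 ≈ 0.351
P(Work | off-hours) = 0.0525/0.13455 ≈ 0.390
P(Social | off-hours) = 0.0028/0.13455 ≈ 0.021
P(Personal | off-hours) = 0.0288/0.13455 ≈ 0.214
P(Promotions | off-hours) = 0.0032/0.13455 ≈ 0.024

Newsletters 0.351, Work 0.390, Social 0.021, Personal 0.214, Promotions 0.024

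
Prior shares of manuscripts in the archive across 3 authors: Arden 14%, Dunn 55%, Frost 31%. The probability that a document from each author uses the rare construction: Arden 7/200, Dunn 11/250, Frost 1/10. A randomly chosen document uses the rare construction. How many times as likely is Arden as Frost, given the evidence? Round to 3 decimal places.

Unnormalized posteriors (prior × likelihood):
  Arden: 0.14 × 0.035 = 0.0049
  Dunn: 0.55 × 0.044 = 0.0242
  Frost: 0.31 × 0.1 = 0.031
Sum = 0.0601.
The ratio is 0.0049 / 0.031 (the normalizer cancels) = 0.158.

0.158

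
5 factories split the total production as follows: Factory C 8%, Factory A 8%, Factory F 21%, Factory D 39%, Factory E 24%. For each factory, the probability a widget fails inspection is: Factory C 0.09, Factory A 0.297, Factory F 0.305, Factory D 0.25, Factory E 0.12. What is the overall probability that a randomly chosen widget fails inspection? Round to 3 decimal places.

By Bayes' rule, posterior ∝ prior × likelihood:
  Factory C: 0.08 × 0.09 = 0.0072
  Factory A: 0.08 × 0.297 = 0.02376
  Factory F: 0.21 × 0.305 = 0.06405
  Factory D: 0.39 × 0.25 = 0.0975
  Factory E: 0.24 × 0.12 = 0.0288
P(nonconforming) = 0.0072 + 0.02376 + 0.06405 + 0.0975 + 0.0288 = 0.22131 → 0.221.

0.221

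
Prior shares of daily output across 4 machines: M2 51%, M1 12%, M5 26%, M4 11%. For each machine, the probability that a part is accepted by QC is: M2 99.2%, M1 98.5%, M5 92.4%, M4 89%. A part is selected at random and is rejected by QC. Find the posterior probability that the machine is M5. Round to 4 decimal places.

Taking complements, P(rejected | each) = M2 0.008, M1 0.015, M5 0.076, M4 0.11.
Compute prior × likelihood for every hypothesis:
  M2: 0.51 × 0.008 = 0.00408
  M1: 0.12 × 0.015 = 0.0018
  M5: 0.26 × 0.076 = 0.01976
  M4: 0.11 × 0.11 = 0.0121
Sum = 0.03774.
P(M5 | evidence) = 0.01976 / 0.03774 ≈ 0.5236.

0.5236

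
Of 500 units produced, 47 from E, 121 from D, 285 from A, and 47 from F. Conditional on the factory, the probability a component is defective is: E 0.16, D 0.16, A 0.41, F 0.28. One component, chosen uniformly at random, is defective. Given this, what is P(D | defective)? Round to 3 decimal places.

By Bayes' rule, posterior ∝ prior × likelihood:
  E: 0.094 × 0.16 = 0.01504
  D: 0.242 × 0.16 = 0.03872
  A: 0.57 × 0.41 = 0.2337
  F: 0.094 × 0.28 = 0.02632
Total = 0.31378.
P(D | evidence) = 0.03872 / 0.31378 ≈ 0.123.

0.123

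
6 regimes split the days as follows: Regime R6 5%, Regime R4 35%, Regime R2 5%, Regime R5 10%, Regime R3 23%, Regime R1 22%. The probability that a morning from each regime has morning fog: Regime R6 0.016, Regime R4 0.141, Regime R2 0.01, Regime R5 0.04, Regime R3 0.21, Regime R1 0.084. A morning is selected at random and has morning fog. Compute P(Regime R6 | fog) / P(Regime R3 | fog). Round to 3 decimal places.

Prior × likelihood for each hypothesis:
  Regime R6: 0.05 × 0.016 = 0.0008
  Regime R4: 0.35 × 0.141 = 0.04935
  Regime R2: 0.05 × 0.01 = 0.0005
  Regime R5: 0.1 × 0.04 = 0.004
  Regime R3: 0.23 × 0.21 = 0.0483
  Regime R1: 0.22 × 0.084 = 0.01848
Total = 0.12143.
The ratio is 0.0008 / 0.0483 (the normalizer cancels) = 0.017.

0.017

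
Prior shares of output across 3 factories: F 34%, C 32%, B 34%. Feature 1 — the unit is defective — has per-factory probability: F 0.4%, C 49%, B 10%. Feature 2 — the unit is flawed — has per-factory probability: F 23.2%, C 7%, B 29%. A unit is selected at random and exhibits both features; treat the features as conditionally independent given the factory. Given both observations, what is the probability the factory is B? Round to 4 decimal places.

0.4662

Compute prior × likelihood for every hypothesis:
  F: 0.34 × 0.004 × 0.232 = 0.00031552
  C: 0.32 × 0.49 × 0.07 = 0.010976
  B: 0.34 × 0.1 × 0.29 = 0.00986
Sum = 0.02115152.
P(B | evidence) = 0.00986 / 0.02115152 ≈ 0.4662.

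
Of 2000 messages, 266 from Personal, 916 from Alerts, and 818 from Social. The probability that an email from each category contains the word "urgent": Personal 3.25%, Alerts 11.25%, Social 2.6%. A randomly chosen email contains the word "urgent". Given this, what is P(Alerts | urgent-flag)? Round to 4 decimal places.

0.7750

Unnormalized posteriors (prior × likelihood):
  Personal: 0.133 × 0.0325 = 0.0043225
  Alerts: 0.458 × 0.1125 = 0.051525
  Social: 0.409 × 0.026 = 0.010634
Normalizing constant = 0.0664815.
P(Alerts | evidence) = 0.051525 / 0.0664815 ≈ 0.7750.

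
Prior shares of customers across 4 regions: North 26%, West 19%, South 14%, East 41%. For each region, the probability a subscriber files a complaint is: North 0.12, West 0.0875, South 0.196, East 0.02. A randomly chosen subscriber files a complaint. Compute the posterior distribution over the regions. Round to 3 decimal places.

North 0.374, West 0.199, South 0.329, East 0.098

Unnormalized posteriors (prior × likelihood):
  North: 0.26 × 0.12 = 0.0312
  West: 0.19 × 0.0875 = 0.016625
  South: 0.14 × 0.196 = 0.02744
  East: 0.41 × 0.02 = 0.0082
Sum = 0.083465.
P(North | complaint) = 0.0312/0.083465 ≈ 0.374
P(West | complaint) = 0.016625/0.083465 ≈ 0.199
P(South | complaint) = 0.02744/0.083465 ≈ 0.329
P(East | complaint) = 0.0082/0.083465 ≈ 0.098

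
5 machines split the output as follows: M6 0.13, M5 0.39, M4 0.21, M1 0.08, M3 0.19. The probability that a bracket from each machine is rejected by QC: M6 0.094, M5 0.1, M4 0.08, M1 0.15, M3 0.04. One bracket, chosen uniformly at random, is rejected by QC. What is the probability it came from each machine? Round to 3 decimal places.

M6 0.139, M5 0.445, M4 0.192, M1 0.137, M3 0.087

By Bayes' rule, posterior ∝ prior × likelihood:
  M6: 0.13 × 0.094 = 0.01222
  M5: 0.39 × 0.1 = 0.039
  M4: 0.21 × 0.08 = 0.0168
  M1: 0.08 × 0.15 = 0.012
  M3: 0.19 × 0.04 = 0.0076
Total = 0.08762.
P(M6 | rejected) = 0.01222/0.08762 ≈ 0.139
P(M5 | rejected) = 0.039/0.08762 ≈ 0.445
P(M4 | rejected) = 0.0168/0.08762 ≈ 0.192
P(M1 | rejected) = 0.012/0.08762 ≈ 0.137
P(M3 | rejected) = 0.0076/0.08762 ≈ 0.087
(Check: 0.139+0.445+0.192+0.137+0.087 = 1.000.)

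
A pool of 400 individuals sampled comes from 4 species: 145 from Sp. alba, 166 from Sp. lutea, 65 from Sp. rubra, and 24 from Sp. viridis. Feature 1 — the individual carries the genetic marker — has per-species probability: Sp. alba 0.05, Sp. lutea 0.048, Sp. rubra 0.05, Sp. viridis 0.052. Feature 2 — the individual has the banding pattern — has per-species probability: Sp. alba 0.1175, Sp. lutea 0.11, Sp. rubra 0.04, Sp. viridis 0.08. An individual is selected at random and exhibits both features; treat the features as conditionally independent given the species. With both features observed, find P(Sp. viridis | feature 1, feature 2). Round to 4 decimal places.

Prior × likelihood for each hypothesis:
  Sp. alba: 0.3625 × 0.05 × 0.1175 = 0.0021296875
  Sp. lutea: 0.415 × 0.048 × 0.11 = 0.0021912
  Sp. rubra: 0.1625 × 0.05 × 0.04 = 0.000325
  Sp. viridis: 0.06 × 0.052 × 0.08 = 0.0002496
Normalizing constant = 0.0048954875.
P(Sp. viridis | evidence) = 0.0002496 / 0.0048954875 ≈ 0.0510.

0.0510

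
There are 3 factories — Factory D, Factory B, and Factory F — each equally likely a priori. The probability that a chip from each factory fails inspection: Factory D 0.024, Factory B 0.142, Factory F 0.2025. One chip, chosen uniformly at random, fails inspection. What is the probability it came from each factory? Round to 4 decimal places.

Factory D 0.0651, Factory B 0.3853, Factory F 0.5495

Since the prior is uniform, the posterior is proportional to the likelihood:
  Factory D: 0.024
  Factory B: 0.142
  Factory F: 0.2025
Total = 0.3685.
P(Factory D | nonconforming) = 0.024/0.3685 ≈ 0.0651
P(Factory B | nonconforming) = 0.142/0.3685 ≈ 0.3853
P(Factory F | nonconforming) = 0.2025/0.3685 ≈ 0.5495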